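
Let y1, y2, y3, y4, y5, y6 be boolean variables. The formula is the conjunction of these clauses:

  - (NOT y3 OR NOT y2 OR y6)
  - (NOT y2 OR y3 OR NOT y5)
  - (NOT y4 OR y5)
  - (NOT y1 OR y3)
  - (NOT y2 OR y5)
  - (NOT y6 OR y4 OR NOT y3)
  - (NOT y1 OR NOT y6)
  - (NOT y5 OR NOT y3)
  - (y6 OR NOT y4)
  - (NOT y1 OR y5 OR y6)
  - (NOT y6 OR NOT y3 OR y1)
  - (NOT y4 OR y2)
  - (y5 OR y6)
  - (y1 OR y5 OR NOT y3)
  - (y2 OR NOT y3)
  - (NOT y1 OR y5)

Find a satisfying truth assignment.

Try y1 = False.
Try y2 = False.
  then y4 is forced to False.
  then y3 is forced to False.
The remaining clauses are satisfied by y5 = True, y6 = True.
Check each clause:
  1. (y6 OR NOT y2 OR NOT y3) — NOT y3 is true.
  2. (NOT y5 OR NOT y2 OR y3) — NOT y2 is true.
  3. (NOT y4 OR y5) — NOT y4 is true.
  4. (NOT y1 OR y3) — NOT y1 is true.
  5. (y5 OR NOT y2) — y5 is true.
  6. (NOT y3 OR y4 OR NOT y6) — NOT y3 is true.
  7. (NOT y6 OR NOT y1) — NOT y1 is true.
  8. (NOT y3 OR NOT y5) — NOT y3 is true.
  9. (y6 OR NOT y4) — NOT y4 is true.
  10. (NOT y1 OR y5 OR y6) — y5 is true.
  11. (NOT y3 OR y1 OR NOT y6) — NOT y3 is true.
  12. (NOT y4 OR y2) — NOT y4 is true.
  13. (y6 OR y5) — y5 is true.
  14. (y5 OR NOT y3 OR y1) — y5 is true.
  15. (NOT y3 OR y2) — NOT y3 is true.
  16. (NOT y1 OR y5) — y5 is true.

y1=False, y2=False, y3=False, y4=False, y5=True, y6=True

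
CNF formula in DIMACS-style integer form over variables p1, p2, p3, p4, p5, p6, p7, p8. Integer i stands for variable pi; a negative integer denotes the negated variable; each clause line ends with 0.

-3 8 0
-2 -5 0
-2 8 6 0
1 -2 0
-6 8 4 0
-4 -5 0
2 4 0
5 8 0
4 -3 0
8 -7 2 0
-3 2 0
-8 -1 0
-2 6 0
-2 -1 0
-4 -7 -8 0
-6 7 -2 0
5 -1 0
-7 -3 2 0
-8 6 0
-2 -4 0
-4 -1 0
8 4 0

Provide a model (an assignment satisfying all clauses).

p1 = False, p2 = False, p3 = False, p4 = True, p5 = False, p6 = True, p7 = False, p8 = True

Check each clause:
  1. (p8 \/ ~p3) — p8 is true.
  2. (~p2 \/ ~p5) — ~p5 is true.
  3. (p8 \/ ~p2 \/ p6) — p8 is true.
  4. (~p2 \/ p1) — ~p2 is true.
  5. (p4 \/ p8 \/ ~p6) — p8 is true.
  6. (~p4 \/ ~p5) — ~p5 is true.
  7. (p2 \/ p4) — p4 is true.
  8. (p5 \/ p8) — p8 is true.
  9. (p4 \/ ~p3) — p4 is true.
  10. (p2 \/ p8 \/ ~p7) — p8 is true.
  11. (p2 \/ ~p3) — ~p3 is true.
  12. (~p8 \/ ~p1) — ~p1 is true.
  13. (p6 \/ ~p2) — p6 is true.
  14. (~p1 \/ ~p2) — ~p2 is true.
  15. (~p7 \/ ~p4 \/ ~p8) — ~p7 is true.
  16. (~p6 \/ p7 \/ ~p2) — ~p2 is true.
  17. (p5 \/ ~p1) — ~p1 is true.
  18. (~p3 \/ p2 \/ ~p7) — ~p7 is true.
  19. (~p8 \/ p6) — p6 is true.
  20. (~p4 \/ ~p2) — ~p2 is true.
  21. (~p1 \/ ~p4) — ~p1 is true.
  22. (p4 \/ p8) — p8 is true.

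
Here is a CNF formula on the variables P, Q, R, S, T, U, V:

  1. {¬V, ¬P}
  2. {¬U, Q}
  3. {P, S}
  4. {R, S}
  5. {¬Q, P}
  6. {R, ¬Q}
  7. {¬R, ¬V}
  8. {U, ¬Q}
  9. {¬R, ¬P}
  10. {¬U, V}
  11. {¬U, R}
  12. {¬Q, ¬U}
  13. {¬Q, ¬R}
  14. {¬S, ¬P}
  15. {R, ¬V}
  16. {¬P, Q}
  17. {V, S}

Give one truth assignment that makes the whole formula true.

Try P = False.
  then S is forced to True.
  then Q is forced to False.
  then U is forced to False.
Branch on R: take R = False.
  then V is forced to False.
T is now unconstrained; take T = False.
Every clause has at least one true literal under this assignment.

P=F, Q=F, R=F, S=T, T=F, U=F, V=F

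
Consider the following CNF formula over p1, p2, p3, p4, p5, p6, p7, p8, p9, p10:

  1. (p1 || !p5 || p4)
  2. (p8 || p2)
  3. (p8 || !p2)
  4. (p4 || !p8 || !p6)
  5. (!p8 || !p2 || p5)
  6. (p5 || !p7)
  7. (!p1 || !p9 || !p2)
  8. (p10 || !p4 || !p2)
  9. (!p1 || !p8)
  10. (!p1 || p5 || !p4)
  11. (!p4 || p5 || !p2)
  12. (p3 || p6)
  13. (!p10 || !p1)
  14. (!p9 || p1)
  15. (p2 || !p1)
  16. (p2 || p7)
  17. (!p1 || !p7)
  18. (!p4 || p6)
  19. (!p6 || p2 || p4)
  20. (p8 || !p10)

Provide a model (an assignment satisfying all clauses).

p1=0, p2=1, p3=1, p4=1, p5=1, p6=1, p7=1, p8=1, p9=0, p10=1

p3 occurs only positively in the remaining clauses — set p3 = True.
Pure literal: p9 appears only negated; assign p9 = False.
Branch on p1: take p1 = False.
Set p2 = True and propagate.
  then p8 is forced to True.
  then p5 is forced to True.
  then p4 is forced to True.
  then p10 is forced to True.
  then p6 is forced to True.
p7 is now unconstrained; take p7 = True.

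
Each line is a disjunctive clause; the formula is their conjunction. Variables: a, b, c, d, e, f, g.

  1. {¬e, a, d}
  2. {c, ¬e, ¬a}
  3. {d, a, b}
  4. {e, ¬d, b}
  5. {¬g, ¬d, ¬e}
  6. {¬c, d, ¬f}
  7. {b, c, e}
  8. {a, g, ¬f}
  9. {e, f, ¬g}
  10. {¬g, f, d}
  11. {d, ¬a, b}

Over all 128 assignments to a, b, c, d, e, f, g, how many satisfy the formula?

26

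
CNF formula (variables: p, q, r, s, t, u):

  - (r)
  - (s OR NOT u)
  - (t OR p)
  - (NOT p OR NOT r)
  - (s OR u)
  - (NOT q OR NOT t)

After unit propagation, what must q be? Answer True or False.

False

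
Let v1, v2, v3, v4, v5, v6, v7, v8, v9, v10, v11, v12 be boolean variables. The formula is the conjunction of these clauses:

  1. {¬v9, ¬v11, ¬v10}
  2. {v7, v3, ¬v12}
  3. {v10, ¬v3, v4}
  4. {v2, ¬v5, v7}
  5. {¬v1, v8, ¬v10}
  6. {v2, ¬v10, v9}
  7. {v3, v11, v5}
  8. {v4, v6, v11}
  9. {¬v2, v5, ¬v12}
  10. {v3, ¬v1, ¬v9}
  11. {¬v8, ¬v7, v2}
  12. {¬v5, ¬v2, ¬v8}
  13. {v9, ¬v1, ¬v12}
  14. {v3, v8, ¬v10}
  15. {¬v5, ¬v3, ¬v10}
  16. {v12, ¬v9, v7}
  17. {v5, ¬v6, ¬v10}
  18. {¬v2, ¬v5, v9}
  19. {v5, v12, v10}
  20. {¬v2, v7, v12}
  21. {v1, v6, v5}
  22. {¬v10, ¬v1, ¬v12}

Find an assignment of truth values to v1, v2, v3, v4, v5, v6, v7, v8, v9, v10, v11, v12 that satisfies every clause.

v1=F, v2=T, v3=T, v4=T, v5=T, v6=F, v7=F, v8=F, v9=T, v10=F, v11=T, v12=T

Check each clause:
  1. {¬v10, ¬v9, ¬v11} — ¬v10 is true.
  2. {v3, v7, ¬v12} — v3 is true.
  3. {v10, v4, ¬v3} — v4 is true.
  4. {¬v5, v2, v7} — v2 is true.
  5. {¬v1, ¬v10, v8} — ¬v1 is true.
  6. {v9, v2, ¬v10} — v9 is true.
  7. {v3, v11, v5} — v11 is true.
  8. {v4, v11, v6} — v11 is true.
  9. {¬v2, ¬v12, v5} — v5 is true.
  10. {¬v1, ¬v9, v3} — v3 is true.
  11. {v2, ¬v7, ¬v8} — ¬v8 is true.
  12. {¬v8, ¬v5, ¬v2} — ¬v8 is true.
  13. {¬v1, v9, ¬v12} — v9 is true.
  14. {v3, ¬v10, v8} — v3 is true.
  15. {¬v5, ¬v10, ¬v3} — ¬v10 is true.
  16. {v7, ¬v9, v12} — v12 is true.
  17. {¬v10, v5, ¬v6} — ¬v6 is true.
  18. {¬v5, v9, ¬v2} — v9 is true.
  19. {v12, v10, v5} — v12 is true.
  20. {v7, v12, ¬v2} — v12 is true.
  21. {v5, v6, v1} — v5 is true.
  22. {¬v1, ¬v12, ¬v10} — ¬v1 is true.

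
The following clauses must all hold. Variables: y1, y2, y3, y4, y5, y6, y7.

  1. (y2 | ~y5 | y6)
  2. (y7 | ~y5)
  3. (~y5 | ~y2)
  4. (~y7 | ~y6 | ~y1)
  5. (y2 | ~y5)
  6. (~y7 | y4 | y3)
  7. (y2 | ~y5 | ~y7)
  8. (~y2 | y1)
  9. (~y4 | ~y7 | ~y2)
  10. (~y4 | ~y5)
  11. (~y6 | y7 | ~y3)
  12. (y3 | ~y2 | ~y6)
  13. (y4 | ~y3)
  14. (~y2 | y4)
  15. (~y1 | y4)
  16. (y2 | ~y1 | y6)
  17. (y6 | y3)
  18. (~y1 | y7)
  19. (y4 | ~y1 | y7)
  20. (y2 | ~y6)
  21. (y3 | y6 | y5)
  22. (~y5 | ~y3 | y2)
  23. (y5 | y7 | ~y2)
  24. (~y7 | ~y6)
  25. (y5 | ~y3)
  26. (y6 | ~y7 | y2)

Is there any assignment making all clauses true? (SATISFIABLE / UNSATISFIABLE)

y2 = True:
  propagation gives y5=False, y1=True, y4=True, y7=False; an empty clause results — contradiction.
y2 = False:
  propagation gives y5=False, y6=False, y1=False, y3=True; an empty clause results — contradiction.
Every branch closes, so no satisfying assignment exists.

UNSATISFIABLE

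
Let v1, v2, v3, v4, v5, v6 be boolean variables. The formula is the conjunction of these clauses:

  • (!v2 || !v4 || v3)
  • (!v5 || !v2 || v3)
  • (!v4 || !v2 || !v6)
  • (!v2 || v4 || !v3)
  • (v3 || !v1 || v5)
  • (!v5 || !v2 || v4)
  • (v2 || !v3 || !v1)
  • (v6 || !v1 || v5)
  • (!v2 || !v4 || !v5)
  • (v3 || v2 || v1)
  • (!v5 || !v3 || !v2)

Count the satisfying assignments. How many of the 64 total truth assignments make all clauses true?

Split on v2, then v3.
  v2=1, v3=1: remaining (v1,v4,v5,v6) ∈ {(0,1,0,0)} — 1.
  v2=1, v3=0: remaining (v1,v4,v5,v6) ∈ {(0,0,0,0); (0,0,0,1)} — 2.
  v2=0, v3=1: forces v1=0; v4, v5, v6 free → 2^3 = 8.
  v2=0, v3=0: remaining (v1,v4,v5,v6) ∈ {(1,0,1,0); (1,0,1,1); (1,1,1,0); (1,1,1,1)} — 4.
Total: 1 + 2 + 8 + 4 = 15.

15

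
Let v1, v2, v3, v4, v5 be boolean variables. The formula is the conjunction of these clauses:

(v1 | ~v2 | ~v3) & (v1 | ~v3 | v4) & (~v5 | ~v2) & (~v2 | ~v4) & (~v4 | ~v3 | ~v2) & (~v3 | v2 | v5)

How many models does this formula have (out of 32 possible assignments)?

14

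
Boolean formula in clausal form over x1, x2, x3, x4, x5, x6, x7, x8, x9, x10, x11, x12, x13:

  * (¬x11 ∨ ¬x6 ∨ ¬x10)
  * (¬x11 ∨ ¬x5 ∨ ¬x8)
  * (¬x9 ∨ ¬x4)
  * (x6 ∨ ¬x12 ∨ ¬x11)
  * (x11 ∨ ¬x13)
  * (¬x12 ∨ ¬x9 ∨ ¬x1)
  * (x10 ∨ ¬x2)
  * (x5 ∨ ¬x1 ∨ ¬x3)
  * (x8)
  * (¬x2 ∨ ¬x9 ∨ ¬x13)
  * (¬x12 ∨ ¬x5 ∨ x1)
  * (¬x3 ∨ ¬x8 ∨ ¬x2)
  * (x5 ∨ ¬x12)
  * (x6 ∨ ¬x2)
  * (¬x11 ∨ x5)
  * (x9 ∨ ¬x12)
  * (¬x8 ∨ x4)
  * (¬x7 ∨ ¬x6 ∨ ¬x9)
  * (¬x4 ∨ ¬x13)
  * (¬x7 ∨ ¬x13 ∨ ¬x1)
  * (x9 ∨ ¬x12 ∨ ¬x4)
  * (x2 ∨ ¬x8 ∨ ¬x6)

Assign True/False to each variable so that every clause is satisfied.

x1 = False, x2 = False, x3 = True, x4 = True, x5 = False, x6 = False, x7 = False, x8 = True, x9 = False, x10 = True, x11 = False, x12 = False, x13 = False

Check each clause:
  1. (¬x11 ∨ ¬x6 ∨ ¬x10) — ¬x6 is true.
  2. (¬x5 ∨ ¬x11 ∨ ¬x8) — ¬x5 is true.
  3. (¬x4 ∨ ¬x9) — ¬x9 is true.
  4. (¬x12 ∨ ¬x11 ∨ x6) — ¬x12 is true.
  5. (x11 ∨ ¬x13) — ¬x13 is true.
  6. (¬x9 ∨ ¬x12 ∨ ¬x1) — ¬x12 is true.
  7. (¬x2 ∨ x10) — x10 is true.
  8. (x5 ∨ ¬x3 ∨ ¬x1) — ¬x1 is true.
  9. (x8) — x8 is true.
  10. (¬x13 ∨ ¬x9 ∨ ¬x2) — ¬x13 is true.
  11. (¬x5 ∨ x1 ∨ ¬x12) — ¬x5 is true.
  12. (¬x3 ∨ ¬x8 ∨ ¬x2) — ¬x2 is true.
  13. (x5 ∨ ¬x12) — ¬x12 is true.
  14. (x6 ∨ ¬x2) — ¬x2 is true.
  15. (x5 ∨ ¬x11) — ¬x11 is true.
  16. (¬x12 ∨ x9) — ¬x12 is true.
  17. (x4 ∨ ¬x8) — x4 is true.
  18. (¬x7 ∨ ¬x6 ∨ ¬x9) — ¬x7 is true.
  19. (¬x4 ∨ ¬x13) — ¬x13 is true.
  20. (¬x13 ∨ ¬x1 ∨ ¬x7) — ¬x7 is true.
  21. (x9 ∨ ¬x4 ∨ ¬x12) — ¬x12 is true.
  22. (¬x8 ∨ ¬x6 ∨ x2) — ¬x6 is true.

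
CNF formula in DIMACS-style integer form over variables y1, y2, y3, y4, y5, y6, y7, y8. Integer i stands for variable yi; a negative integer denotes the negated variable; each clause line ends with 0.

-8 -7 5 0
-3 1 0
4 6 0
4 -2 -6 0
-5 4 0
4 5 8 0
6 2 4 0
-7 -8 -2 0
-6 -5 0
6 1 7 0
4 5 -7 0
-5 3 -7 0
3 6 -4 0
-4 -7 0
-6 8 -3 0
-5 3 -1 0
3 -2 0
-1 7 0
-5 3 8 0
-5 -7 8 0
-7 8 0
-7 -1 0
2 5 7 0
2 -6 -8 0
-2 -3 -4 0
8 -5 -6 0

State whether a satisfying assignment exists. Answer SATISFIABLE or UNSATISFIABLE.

y5 = True:
  propagation gives y4=True, y6=False, y3=True, y1=True; an empty clause results — contradiction.
y5 = False:
  y7 = True:
    propagation gives y8=False; an empty clause results — contradiction.
  y7 = False:
    propagation gives y1=False, y3=False, y6=True, y2=False; an empty clause results — contradiction.
Every branch closes, so no satisfying assignment exists.

UNSATISFIABLE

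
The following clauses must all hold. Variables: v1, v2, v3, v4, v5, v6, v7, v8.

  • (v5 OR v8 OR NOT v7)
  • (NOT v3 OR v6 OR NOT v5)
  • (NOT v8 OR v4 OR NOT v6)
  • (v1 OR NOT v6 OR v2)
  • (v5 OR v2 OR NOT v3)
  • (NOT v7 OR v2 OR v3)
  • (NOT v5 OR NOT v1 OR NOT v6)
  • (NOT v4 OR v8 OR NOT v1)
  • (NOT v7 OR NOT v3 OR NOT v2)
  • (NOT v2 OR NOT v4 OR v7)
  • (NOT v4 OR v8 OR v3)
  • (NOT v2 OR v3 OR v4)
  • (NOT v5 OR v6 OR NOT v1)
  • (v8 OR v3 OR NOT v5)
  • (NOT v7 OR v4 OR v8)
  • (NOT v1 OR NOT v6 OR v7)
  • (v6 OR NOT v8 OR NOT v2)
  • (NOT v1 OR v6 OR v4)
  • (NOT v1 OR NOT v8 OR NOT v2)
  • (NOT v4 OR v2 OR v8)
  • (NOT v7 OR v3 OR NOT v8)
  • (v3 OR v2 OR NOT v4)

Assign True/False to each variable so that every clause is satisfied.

v1=0, v2=0, v3=0, v4=0, v5=0, v6=0, v7=0, v8=1

Check each clause:
  1. (NOT v7 OR v8 OR v5) — v8 is true.
  2. (NOT v5 OR v6 OR NOT v3) — NOT v5 is true.
  3. (NOT v8 OR v4 OR NOT v6) — NOT v6 is true.
  4. (NOT v6 OR v1 OR v2) — NOT v6 is true.
  5. (v2 OR v5 OR NOT v3) — NOT v3 is true.
  6. (v3 OR NOT v7 OR v2) — NOT v7 is true.
  7. (NOT v1 OR NOT v6 OR NOT v5) — NOT v6 is true.
  8. (NOT v4 OR v8 OR NOT v1) — v8 is true.
  9. (NOT v3 OR NOT v7 OR NOT v2) — NOT v7 is true.
  10. (NOT v2 OR v7 OR NOT v4) — NOT v4 is true.
  11. (v3 OR v8 OR NOT v4) — v8 is true.
  12. (NOT v2 OR v3 OR v4) — NOT v2 is true.
  13. (NOT v5 OR v6 OR NOT v1) — NOT v5 is true.
  14. (NOT v5 OR v3 OR v8) — v8 is true.
  15. (v4 OR NOT v7 OR v8) — v8 is true.
  16. (NOT v1 OR v7 OR NOT v6) — NOT v6 is true.
  17. (v6 OR NOT v2 OR NOT v8) — NOT v2 is true.
  18. (v4 OR NOT v1 OR v6) — NOT v1 is true.
  19. (NOT v2 OR NOT v1 OR NOT v8) — NOT v1 is true.
  20. (NOT v4 OR v2 OR v8) — v8 is true.
  21. (NOT v8 OR v3 OR NOT v7) — NOT v7 is true.
  22. (v3 OR v2 OR NOT v4) — NOT v4 is true.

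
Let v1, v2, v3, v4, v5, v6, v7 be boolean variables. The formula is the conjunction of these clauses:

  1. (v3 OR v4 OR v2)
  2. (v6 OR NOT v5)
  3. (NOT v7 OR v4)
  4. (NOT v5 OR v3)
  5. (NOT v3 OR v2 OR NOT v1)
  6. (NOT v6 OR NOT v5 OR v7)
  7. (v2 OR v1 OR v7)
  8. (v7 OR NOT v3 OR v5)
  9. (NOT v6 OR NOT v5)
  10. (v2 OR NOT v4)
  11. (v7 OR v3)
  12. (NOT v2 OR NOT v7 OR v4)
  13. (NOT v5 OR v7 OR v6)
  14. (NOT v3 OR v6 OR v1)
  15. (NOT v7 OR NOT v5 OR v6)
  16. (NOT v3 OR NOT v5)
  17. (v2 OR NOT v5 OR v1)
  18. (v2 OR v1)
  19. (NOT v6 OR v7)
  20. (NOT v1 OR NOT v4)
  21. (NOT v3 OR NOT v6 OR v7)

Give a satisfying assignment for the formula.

Try v1 = False.
  then v2 is forced to True.
Branch on v3: take v3 = True.
  then v6 is forced to True.
  then v5 is forced to False.
  then v7 is forced to True.
  then v4 is forced to True.
Every clause has at least one true literal under this assignment.

v1=False, v2=True, v3=True, v4=True, v5=False, v6=True, v7=True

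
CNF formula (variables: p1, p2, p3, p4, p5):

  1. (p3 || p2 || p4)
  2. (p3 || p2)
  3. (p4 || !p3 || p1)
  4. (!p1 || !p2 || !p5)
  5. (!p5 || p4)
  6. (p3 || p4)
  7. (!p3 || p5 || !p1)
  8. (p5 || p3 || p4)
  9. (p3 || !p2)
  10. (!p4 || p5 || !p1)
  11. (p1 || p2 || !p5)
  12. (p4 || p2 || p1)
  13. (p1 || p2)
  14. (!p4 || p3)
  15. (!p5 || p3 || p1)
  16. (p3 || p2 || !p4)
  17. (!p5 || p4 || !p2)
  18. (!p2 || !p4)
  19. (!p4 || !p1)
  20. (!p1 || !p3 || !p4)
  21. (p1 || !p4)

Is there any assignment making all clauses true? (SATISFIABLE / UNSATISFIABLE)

p4 = True:
  propagation gives p3=True, p2=False, p1=True; an empty clause results — contradiction.
p4 = False:
  propagation gives p5=False, p3=True, p1=True; an empty clause results — contradiction.
Every branch closes, so no satisfying assignment exists.

UNSATISFIABLE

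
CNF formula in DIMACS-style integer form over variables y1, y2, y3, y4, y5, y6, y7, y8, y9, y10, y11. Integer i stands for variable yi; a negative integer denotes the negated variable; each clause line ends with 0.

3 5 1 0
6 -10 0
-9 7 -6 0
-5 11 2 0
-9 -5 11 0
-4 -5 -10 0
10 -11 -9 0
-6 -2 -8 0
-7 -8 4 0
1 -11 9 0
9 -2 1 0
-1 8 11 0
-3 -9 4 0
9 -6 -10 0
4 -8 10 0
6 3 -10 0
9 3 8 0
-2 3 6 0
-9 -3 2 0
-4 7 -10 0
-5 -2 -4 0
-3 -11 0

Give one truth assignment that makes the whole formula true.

Set y1 = True and propagate.
For the remaining variables, y2 = False, y3 = False, y4 = True, y5 = True, y6 = True, y7 = True, y8 = True, y9 = False, y10 = False, y11 = True works.

y1=T, y2=F, y3=F, y4=T, y5=T, y6=T, y7=T, y8=T, y9=F, y10=F, y11=T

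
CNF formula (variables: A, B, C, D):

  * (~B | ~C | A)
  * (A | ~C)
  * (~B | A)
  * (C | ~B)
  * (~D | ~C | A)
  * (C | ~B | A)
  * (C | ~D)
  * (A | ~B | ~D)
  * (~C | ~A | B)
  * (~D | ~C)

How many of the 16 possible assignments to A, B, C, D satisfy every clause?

3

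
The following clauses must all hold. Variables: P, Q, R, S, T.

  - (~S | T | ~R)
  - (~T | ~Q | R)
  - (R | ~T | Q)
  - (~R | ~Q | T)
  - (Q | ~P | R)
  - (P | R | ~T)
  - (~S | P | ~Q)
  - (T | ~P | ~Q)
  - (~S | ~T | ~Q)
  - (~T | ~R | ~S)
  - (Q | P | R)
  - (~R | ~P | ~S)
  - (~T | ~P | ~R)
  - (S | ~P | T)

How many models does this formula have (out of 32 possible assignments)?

4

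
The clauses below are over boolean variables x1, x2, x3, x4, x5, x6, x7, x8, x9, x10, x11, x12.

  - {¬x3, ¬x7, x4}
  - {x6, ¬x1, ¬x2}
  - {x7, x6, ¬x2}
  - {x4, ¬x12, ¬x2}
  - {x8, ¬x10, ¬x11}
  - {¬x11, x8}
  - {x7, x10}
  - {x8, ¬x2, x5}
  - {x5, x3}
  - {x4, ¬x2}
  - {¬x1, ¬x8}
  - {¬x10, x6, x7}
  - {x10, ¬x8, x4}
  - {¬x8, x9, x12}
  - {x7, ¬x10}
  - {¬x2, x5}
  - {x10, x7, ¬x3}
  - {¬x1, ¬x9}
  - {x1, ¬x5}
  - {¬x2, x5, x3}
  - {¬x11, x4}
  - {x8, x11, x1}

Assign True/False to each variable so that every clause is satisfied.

Pure literal: x2 appears only negated; assign x2 = False.
Pure literal: x4 appears only positively; assign x4 = True.
Set x1 = True and propagate.
  then x8 is forced to False.
  then x11 is forced to False.
  then x9 is forced to False.
Try x3 = True.
The remaining clauses are satisfied by x5 = False, x6 = False, x7 = True, x10 = True, x12 = False.

x1=1, x2=0, x3=1, x4=1, x5=0, x6=0, x7=1, x8=0, x9=0, x10=1, x11=0, x12=0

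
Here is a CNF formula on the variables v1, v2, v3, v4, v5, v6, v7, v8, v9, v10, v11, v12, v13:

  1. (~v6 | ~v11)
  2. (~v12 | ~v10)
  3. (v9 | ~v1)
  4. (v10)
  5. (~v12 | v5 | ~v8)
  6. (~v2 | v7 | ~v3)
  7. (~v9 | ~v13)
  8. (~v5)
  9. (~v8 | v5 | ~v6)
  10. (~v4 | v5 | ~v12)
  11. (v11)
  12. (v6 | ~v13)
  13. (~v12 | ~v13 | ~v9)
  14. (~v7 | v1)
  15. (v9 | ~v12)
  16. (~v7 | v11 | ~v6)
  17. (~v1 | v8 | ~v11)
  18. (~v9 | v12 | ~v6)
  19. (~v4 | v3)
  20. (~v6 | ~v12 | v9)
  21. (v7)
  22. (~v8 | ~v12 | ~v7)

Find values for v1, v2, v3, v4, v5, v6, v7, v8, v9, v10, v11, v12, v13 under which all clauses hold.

v1=True, v2=False, v3=True, v4=True, v5=False, v6=False, v7=True, v8=True, v9=True, v10=True, v11=True, v12=False, v13=False

Check each clause:
  1. (~v11 | ~v6) — ~v6 is true.
  2. (~v12 | ~v10) — ~v12 is true.
  3. (~v1 | v9) — v9 is true.
  4. (v10) — v10 is true.
  5. (v5 | ~v12 | ~v8) — ~v12 is true.
  6. (~v3 | ~v2 | v7) — ~v2 is true.
  7. (~v13 | ~v9) — ~v13 is true.
  8. (~v5) — ~v5 is true.
  9. (v5 | ~v8 | ~v6) — ~v6 is true.
  10. (~v12 | ~v4 | v5) — ~v12 is true.
  11. (v11) — v11 is true.
  12. (v6 | ~v13) — ~v13 is true.
  13. (~v12 | ~v13 | ~v9) — ~v13 is true.
  14. (v1 | ~v7) — v1 is true.
  15. (v9 | ~v12) — v9 is true.
  16. (~v7 | v11 | ~v6) — ~v6 is true.
  17. (v8 | ~v1 | ~v11) — v8 is true.
  18. (~v9 | ~v6 | v12) — ~v6 is true.
  19. (~v4 | v3) — v3 is true.
  20. (v9 | ~v12 | ~v6) — v9 is true.
  21. (v7) — v7 is true.
  22. (~v7 | ~v8 | ~v12) — ~v12 is true.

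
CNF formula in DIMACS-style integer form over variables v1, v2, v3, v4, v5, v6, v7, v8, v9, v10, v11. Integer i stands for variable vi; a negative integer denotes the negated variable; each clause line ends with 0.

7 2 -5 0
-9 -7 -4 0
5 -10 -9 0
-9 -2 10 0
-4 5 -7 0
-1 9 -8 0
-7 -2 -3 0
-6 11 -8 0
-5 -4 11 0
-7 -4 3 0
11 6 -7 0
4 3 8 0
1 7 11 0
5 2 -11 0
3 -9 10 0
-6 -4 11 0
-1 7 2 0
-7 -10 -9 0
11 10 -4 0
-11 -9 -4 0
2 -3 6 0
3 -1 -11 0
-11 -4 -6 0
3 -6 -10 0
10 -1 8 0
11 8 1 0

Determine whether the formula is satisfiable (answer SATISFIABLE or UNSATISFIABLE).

SATISFIABLE

Try v1 = False.
Try v2 = True.
Try v3 = True.
  then v7 is forced to False.
  then v11 is forced to True.
The remaining clauses are satisfied by v4 = False, v5 = True, v6 = True, v8 = False, v9 = False, v10 = False.
So v1=False  v2=True  v3=True  v4=False  v5=True  v6=True  v7=False  v8=False  v9=False  v10=False  v11=True is a satisfying assignment.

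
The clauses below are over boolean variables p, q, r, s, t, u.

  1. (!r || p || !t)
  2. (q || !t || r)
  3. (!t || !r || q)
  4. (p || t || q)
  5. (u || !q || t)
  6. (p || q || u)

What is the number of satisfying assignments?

28

Split on q, then t.
  q=1, t=1: s, u free; 3 ways for (p,r) × 2^2 = 12.
  q=1, t=0: forces u=1; p, r, s free → 2^3 = 8.
  q=0, t=1: a clause becomes empty — 0.
  q=0, t=0: forces p=1; r, s, u free → 2^3 = 8.
Total: 12 + 8 + 0 + 8 = 28.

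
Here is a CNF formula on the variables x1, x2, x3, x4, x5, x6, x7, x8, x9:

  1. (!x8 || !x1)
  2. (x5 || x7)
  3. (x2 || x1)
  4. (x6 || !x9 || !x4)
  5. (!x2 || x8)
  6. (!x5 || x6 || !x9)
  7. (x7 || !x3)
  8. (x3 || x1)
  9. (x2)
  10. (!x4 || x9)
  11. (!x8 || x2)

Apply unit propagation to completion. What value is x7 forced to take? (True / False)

True

(x2) is a unit clause: x2 = True.
In (x8 || !x2), !x2 is now false; x8 must hold, so x8 = True.
From (!x8 || !x1) and x8 = True: x1 = False.
(x3 || x1): since x1 = False, the clause reduces to (x3). x3 = True.
(!x3 || x7): since x3 = True, the clause reduces to (x7). x7 = True.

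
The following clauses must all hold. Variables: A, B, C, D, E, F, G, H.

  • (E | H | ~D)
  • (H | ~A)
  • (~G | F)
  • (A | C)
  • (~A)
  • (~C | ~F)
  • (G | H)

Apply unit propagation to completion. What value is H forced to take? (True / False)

True

(~A) stands alone — A = False.
In (C | A), A is now false; C must hold, so C = True.
In (~C | ~F), ~C is now false; ~F must hold, so F = False.
(F | ~G): since F = False, the clause reduces to (~G). G = False.
In (H | G), G is now false; H must hold, so H = True.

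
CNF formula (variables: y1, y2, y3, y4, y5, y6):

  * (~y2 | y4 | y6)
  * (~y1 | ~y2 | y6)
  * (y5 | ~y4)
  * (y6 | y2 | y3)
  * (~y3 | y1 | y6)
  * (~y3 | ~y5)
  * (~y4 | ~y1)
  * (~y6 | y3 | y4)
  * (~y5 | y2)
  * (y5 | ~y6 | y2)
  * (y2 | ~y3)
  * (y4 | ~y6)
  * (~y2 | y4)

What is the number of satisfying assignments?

2

The models are:
  y1=F y2=T y3=F y4=T y5=T y6=F
  y1=F y2=T y3=F y4=T y5=T y6=T
Count: 2.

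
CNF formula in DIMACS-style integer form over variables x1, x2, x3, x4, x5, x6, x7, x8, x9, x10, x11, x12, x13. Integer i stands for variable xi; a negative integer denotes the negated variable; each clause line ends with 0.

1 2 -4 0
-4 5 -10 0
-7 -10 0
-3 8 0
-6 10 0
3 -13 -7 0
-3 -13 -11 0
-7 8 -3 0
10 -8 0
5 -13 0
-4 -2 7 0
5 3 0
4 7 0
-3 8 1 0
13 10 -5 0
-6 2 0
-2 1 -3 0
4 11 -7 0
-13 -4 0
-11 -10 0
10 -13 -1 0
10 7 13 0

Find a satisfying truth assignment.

Pure literal: x6 appears only negated; assign x6 = False.
Set x1 = True and propagate.
Set x2 = False and propagate.
The remaining clauses are satisfied by x3 = False, x4 = True, x5 = True, x7 = False, x8 = True, x9 = True, x10 = True, x11 = False, x12 = False, x13 = False.
Every clause has at least one true literal under this assignment.

x1=1  x2=0  x3=0  x4=1  x5=1  x6=0  x7=0  x8=1  x9=1  x10=1  x11=0  x12=0  x13=0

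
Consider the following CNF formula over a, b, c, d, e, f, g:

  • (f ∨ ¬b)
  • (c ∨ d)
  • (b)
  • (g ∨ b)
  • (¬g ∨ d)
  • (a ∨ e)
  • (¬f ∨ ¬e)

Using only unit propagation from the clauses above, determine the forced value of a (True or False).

(b) stands alone — b = True.
From (f ∨ ¬b) and b = True: f = True.
(¬e ∨ ¬f): since f = True, the clause reduces to (¬e). e = False.
(a ∨ e): since e = False, the clause reduces to (a). a = True.

True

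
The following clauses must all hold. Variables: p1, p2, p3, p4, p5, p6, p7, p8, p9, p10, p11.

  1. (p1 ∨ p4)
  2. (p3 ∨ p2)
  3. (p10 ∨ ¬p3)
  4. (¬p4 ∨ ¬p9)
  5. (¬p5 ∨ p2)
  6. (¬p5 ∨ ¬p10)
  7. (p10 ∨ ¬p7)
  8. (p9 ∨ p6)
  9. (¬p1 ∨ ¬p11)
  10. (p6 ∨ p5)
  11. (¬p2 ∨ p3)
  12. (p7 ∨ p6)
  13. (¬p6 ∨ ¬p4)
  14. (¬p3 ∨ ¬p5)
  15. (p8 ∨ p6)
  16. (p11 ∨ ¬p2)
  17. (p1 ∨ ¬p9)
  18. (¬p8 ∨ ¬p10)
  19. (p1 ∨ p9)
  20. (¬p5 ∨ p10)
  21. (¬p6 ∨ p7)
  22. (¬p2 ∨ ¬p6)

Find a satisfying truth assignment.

p1=T, p2=F, p3=T, p4=F, p5=F, p6=T, p7=T, p8=F, p9=T, p10=T, p11=F

Check each clause:
  1. (p4 ∨ p1) — p1 is true.
  2. (p3 ∨ p2) — p3 is true.
  3. (p10 ∨ ¬p3) — p10 is true.
  4. (¬p4 ∨ ¬p9) — ¬p4 is true.
  5. (¬p5 ∨ p2) — ¬p5 is true.
  6. (¬p5 ∨ ¬p10) — ¬p5 is true.
  7. (¬p7 ∨ p10) — p10 is true.
  8. (p6 ∨ p9) — p9 is true.
  9. (¬p1 ∨ ¬p11) — ¬p11 is true.
  10. (p6 ∨ p5) — p6 is true.
  11. (p3 ∨ ¬p2) — p3 is true.
  12. (p6 ∨ p7) — p6 is true.
  13. (¬p6 ∨ ¬p4) — ¬p4 is true.
  14. (¬p5 ∨ ¬p3) — ¬p5 is true.
  15. (p8 ∨ p6) — p6 is true.
  16. (p11 ∨ ¬p2) — ¬p2 is true.
  17. (p1 ∨ ¬p9) — p1 is true.
  18. (¬p8 ∨ ¬p10) — ¬p8 is true.
  19. (p1 ∨ p9) — p1 is true.
  20. (p10 ∨ ¬p5) — p10 is true.
  21. (¬p6 ∨ p7) — p7 is true.
  22. (¬p2 ∨ ¬p6) — ¬p2 is true.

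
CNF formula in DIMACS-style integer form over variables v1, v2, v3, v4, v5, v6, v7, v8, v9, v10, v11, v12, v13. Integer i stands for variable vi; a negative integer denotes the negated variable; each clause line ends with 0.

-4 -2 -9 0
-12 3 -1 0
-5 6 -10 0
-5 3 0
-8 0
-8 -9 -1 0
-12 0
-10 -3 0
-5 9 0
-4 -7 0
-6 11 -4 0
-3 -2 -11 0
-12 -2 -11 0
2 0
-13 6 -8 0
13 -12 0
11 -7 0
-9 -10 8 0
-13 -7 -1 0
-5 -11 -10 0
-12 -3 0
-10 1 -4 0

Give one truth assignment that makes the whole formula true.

v1 = True  v2 = True  v3 = False  v4 = False  v5 = False  v6 = True  v7 = True  v8 = False  v9 = True  v10 = False  v11 = True  v12 = False  v13 = False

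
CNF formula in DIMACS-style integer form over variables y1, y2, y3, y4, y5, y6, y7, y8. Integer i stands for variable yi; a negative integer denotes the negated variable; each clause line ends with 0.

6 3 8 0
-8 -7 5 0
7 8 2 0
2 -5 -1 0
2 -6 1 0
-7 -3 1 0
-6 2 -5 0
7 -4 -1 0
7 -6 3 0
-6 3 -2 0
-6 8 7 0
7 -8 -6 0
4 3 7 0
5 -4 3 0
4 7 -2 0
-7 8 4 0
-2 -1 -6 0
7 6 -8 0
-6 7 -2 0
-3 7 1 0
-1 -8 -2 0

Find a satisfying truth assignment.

y1=True, y2=False, y3=True, y4=True, y5=False, y6=True, y7=True, y8=False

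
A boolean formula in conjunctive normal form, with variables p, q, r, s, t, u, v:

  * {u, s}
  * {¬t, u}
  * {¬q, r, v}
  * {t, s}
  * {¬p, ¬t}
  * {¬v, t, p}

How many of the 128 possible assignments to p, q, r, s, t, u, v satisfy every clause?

Split on t, then p.
  t=1, p=1: a clause becomes empty — 0.
  t=1, p=0: s free; 7 ways for (q,r,u,v) × 2^1 = 14.
  t=0, p=1: u free; 7 ways for (q,r,s,v) × 2^1 = 14.
  t=0, p=0: u free; 3 ways for (q,r,s,v) × 2^1 = 6.
Total: 0 + 14 + 14 + 6 = 34.

34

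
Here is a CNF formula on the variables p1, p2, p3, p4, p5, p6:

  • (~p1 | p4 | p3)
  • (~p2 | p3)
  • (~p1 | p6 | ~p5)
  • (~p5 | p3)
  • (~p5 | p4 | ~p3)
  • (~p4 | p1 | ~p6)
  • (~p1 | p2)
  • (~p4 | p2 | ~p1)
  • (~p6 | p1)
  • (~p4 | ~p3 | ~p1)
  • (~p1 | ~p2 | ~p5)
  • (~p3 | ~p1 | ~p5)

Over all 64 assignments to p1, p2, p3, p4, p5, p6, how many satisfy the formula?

Case analysis on p1 and p3:
  p1=1, p3=1: remaining (p2,p4,p5,p6) ∈ {(1,0,0,0); (1,0,0,1)} — 2.
  p1=1, p3=0: a clause becomes empty — 0.
  p1=0, p3=1: p2 free; 3 ways for (p4,p5,p6) × 2^1 = 6.
  p1=0, p3=0: remaining (p2,p4,p5,p6) ∈ {(0,0,0,0); (0,1,0,0)} — 2.
Total: 2 + 0 + 6 + 2 = 10.

10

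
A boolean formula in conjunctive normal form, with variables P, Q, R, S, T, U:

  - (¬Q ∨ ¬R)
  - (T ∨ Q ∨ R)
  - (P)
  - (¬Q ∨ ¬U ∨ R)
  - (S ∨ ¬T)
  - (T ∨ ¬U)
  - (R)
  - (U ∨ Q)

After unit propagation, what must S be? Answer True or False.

True

Unit clause (P) sets P = True.
(R) stands alone — R = True.
(¬R ∨ ¬Q) with R = True leaves only ¬Q, so Q = False.
(Q ∨ U) with Q = False leaves only U, so U = True.
(¬U ∨ T): since U = True, the clause reduces to (T). T = True.
(¬T ∨ S) with T = True leaves only S, so S = True.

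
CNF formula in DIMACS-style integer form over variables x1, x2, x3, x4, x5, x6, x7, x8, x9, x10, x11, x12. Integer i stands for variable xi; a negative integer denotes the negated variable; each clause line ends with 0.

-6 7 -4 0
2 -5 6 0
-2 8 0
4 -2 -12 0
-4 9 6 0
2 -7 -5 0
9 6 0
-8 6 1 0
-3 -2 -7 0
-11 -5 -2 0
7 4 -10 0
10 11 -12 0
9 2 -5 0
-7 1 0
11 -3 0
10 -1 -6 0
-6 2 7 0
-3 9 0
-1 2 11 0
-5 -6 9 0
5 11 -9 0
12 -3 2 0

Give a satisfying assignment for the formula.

x1=True  x2=True  x3=True  x4=False  x5=False  x6=False  x7=False  x8=True  x9=True  x10=False  x11=True  x12=False

Branch on x1: take x1 = True.
Set x2 = True and propagate.
  then x8 is forced to True.
For the remaining variables, x3 = True, x4 = False, x5 = False, x6 = False, x7 = False, x9 = True, x10 = False, x11 = True, x12 = False works.
Every clause has at least one true literal under this assignment.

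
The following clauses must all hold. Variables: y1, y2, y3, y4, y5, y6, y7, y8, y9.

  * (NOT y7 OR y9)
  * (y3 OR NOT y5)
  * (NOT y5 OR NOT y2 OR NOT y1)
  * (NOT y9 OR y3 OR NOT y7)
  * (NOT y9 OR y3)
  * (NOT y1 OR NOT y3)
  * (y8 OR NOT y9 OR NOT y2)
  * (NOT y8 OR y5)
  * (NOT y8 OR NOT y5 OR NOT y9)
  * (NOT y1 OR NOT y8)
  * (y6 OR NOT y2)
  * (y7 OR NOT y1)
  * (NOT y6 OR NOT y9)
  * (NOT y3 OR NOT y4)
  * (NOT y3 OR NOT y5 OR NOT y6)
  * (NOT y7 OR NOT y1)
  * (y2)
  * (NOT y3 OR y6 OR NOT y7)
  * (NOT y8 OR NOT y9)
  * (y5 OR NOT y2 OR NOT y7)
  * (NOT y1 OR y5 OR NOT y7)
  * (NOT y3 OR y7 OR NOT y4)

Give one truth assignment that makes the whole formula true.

y1 = F, y2 = T, y3 = T, y4 = F, y5 = F, y6 = T, y7 = F, y8 = F, y9 = F

(y2) is a unit clause, so y2 = True.
The clause (y6) is unit: y6 must be True.
The clause (NOT y9) is unit: y9 must be False.
The clause (NOT y7) is unit: y7 must be False.
The clause (NOT y1) is unit: y1 must be False.
Pure literal: y4 appears only negated; assign y4 = False.
Pure literal: y8 appears only negated; assign y8 = False.
Branch on y3: take y3 = True.
  then y5 is forced to False.
Every clause has at least one true literal under this assignment.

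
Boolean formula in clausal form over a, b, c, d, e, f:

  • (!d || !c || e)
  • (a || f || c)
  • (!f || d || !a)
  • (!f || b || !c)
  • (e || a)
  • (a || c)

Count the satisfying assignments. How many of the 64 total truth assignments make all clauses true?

25

Split on a, then c.
  a=T, c=T: 7 of the 16 assignments to (b,d,e,f) work.
  a=T, c=F: b, e free; 3 ways for (d,f) × 2^2 = 12.
  a=F, c=T: d free; 3 ways for (b,e,f) × 2^1 = 6.
  a=F, c=F: a clause becomes empty — 0.
Total: 7 + 12 + 6 + 0 = 25.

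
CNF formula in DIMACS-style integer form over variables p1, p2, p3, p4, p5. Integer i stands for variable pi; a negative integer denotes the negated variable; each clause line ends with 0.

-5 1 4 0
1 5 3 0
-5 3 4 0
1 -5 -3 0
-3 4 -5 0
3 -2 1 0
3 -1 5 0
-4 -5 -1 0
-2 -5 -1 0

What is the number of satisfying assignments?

9

Split on p5, then p1.
  p5=T, p1=T: a clause becomes empty — 0.
  p5=T, p1=F: remaining (p2,p3,p4) ∈ {(F,F,T)} — 1.
  p5=F, p1=T: remaining (p2,p3,p4) ∈ {(F,T,F); (F,T,T); (T,T,F); (T,T,T)} — 4.
  p5=F, p1=F: remaining (p2,p3,p4) ∈ {(F,T,F); (F,T,T); (T,T,F); (T,T,T)} — 4.
Total: 0 + 1 + 4 + 4 = 9.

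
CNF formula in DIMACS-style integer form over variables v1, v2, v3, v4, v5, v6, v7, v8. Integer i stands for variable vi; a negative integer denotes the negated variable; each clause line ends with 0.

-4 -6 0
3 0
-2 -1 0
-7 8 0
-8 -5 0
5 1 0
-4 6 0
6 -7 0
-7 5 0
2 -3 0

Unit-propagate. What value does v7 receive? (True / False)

Unit clause (v3) sets v3 = True.
(~v3 \/ v2) with v3 = True leaves only v2, so v2 = True.
In (~v2 \/ ~v1), ~v2 is now false; ~v1 must hold, so v1 = False.
From (v1 \/ v5) and v1 = False: v5 = True.
(~v8 \/ ~v5) with v5 = True leaves only ~v8, so v8 = False.
From (~v7 \/ v8) and v8 = False: v7 = False.

False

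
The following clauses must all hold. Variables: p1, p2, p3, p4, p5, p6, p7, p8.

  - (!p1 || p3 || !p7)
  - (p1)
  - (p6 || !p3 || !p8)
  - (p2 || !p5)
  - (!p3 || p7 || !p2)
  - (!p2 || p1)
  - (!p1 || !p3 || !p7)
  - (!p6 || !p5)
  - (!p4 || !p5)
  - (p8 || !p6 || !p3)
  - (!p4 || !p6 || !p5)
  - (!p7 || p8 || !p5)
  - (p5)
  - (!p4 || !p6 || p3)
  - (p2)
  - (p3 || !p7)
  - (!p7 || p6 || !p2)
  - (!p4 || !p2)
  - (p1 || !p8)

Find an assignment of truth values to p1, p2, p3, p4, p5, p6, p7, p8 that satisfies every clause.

(p1) is a unit clause, so p1 = True.
(p5) is a unit clause, so p5 = True.
The clause (p2) is unit: p2 must be True.
The clause (!p6) is unit: p6 must be False.
Unit propagation: (!p4) forces p4 = False.
(!p7) is a unit clause, so p7 = False.
Unit propagation: (!p3) forces p3 = False.
p8 is now unconstrained; take p8 = True.
Every clause has at least one true literal under this assignment.

p1=True, p2=True, p3=False, p4=False, p5=True, p6=False, p7=False, p8=True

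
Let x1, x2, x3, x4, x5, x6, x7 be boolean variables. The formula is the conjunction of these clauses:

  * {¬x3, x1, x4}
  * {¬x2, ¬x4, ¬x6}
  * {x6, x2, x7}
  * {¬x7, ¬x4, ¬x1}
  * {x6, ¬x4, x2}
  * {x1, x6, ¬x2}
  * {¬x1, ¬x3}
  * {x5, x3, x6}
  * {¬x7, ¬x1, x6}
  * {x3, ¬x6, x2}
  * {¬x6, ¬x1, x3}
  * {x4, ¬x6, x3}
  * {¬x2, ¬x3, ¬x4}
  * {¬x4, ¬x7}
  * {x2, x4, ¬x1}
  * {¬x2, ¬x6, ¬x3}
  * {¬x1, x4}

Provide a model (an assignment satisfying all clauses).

x1=False, x2=False, x3=False, x4=False, x5=True, x6=False, x7=True

Check each clause:
  1. {¬x3, x4, x1} — ¬x3 is true.
  2. {¬x6, ¬x2, ¬x4} — ¬x6 is true.
  3. {x7, x2, x6} — x7 is true.
  4. {¬x7, ¬x1, ¬x4} — ¬x4 is true.
  5. {x2, x6, ¬x4} — ¬x4 is true.
  6. {¬x2, x1, x6} — ¬x2 is true.
  7. {¬x3, ¬x1} — ¬x3 is true.
  8. {x3, x6, x5} — x5 is true.
  9. {x6, ¬x7, ¬x1} — ¬x1 is true.
  10. {¬x6, x2, x3} — ¬x6 is true.
  11. {¬x1, ¬x6, x3} — ¬x6 is true.
  12. {¬x6, x4, x3} — ¬x6 is true.
  13. {¬x4, ¬x2, ¬x3} — ¬x4 is true.
  14. {¬x4, ¬x7} — ¬x4 is true.
  15. {¬x1, x4, x2} — ¬x1 is true.
  16. {¬x2, ¬x6, ¬x3} — ¬x6 is true.
  17. {¬x1, x4} — ¬x1 is true.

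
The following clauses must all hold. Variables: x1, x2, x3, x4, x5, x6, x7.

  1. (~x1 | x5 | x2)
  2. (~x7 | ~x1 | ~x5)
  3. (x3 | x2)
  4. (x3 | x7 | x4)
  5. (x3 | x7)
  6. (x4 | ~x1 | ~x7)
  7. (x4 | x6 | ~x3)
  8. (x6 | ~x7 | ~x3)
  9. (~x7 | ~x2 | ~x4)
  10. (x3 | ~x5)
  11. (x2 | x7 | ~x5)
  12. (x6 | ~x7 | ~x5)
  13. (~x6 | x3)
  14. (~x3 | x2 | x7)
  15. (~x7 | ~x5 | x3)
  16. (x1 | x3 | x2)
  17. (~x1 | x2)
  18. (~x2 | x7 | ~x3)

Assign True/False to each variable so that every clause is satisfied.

x1 = F, x2 = F, x3 = T, x4 = T, x5 = T, x6 = T, x7 = T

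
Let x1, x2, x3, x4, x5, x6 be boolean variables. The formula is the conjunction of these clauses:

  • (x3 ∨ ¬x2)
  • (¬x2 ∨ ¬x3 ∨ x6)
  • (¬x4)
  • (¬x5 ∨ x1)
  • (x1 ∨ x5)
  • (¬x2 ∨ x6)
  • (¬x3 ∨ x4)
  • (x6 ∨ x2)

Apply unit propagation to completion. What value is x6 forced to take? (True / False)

(¬x4) stands alone — x4 = False.
(x4 ∨ ¬x3) with x4 = False leaves only ¬x3, so x3 = False.
From (x3 ∨ ¬x2) and x3 = False: x2 = False.
(x6 ∨ x2) with x2 = False leaves only x6, so x6 = True.

True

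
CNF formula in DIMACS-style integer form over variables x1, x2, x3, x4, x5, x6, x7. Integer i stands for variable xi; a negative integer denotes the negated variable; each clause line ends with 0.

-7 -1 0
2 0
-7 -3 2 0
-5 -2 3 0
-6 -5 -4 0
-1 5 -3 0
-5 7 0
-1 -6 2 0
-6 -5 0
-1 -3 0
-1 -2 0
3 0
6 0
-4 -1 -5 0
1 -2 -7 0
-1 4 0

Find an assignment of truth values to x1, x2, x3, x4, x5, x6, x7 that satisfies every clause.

x1=False, x2=True, x3=True, x4=False, x5=False, x6=True, x7=False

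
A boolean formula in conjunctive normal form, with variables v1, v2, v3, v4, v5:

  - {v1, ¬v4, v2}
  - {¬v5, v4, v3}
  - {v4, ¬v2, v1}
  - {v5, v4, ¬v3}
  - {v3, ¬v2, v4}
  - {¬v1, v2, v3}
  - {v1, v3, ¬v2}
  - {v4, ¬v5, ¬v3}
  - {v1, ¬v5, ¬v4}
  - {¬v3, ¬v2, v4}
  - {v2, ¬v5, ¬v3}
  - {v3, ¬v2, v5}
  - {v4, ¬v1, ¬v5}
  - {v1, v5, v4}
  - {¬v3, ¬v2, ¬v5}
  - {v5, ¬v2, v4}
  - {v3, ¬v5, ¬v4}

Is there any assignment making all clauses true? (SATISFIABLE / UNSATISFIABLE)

SATISFIABLE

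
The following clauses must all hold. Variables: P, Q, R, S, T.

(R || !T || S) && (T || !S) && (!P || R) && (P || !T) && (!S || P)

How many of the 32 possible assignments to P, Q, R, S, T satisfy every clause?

Case analysis on P and S:
  P=1, S=1: remaining (Q,R,T) ∈ {(0,1,1); (1,1,1)} — 2.
  P=1, S=0: remaining (Q,R,T) ∈ {(0,1,0); (0,1,1); (1,1,0); (1,1,1)} — 4.
  P=0, S=1: a clause becomes empty — 0.
  P=0, S=0: remaining (Q,R,T) ∈ {(0,0,0); (0,1,0); (1,0,0); (1,1,0)} — 4.
Total: 2 + 4 + 0 + 4 = 10.

10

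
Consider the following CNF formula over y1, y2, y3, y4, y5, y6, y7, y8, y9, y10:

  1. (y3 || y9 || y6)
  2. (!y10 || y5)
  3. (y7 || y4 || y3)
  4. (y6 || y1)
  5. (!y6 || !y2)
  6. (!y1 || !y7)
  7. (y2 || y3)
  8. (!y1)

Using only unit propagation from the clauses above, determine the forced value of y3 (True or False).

True

(!y1) is a unit clause: y1 = False.
(y1 || y6): since y1 = False, the clause reduces to (y6). y6 = True.
(!y6 || !y2) with y6 = True leaves only !y2, so y2 = False.
(y2 || y3): since y2 = False, the clause reduces to (y3). y3 = True.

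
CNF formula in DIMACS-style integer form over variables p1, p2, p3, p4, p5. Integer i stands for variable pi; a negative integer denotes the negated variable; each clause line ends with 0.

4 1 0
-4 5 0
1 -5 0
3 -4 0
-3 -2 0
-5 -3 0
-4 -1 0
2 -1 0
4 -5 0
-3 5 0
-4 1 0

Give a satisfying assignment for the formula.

Set p1 = True and propagate.
  then p4 is forced to False.
  then p2 is forced to True.
  then p3 is forced to False.
  then p5 is forced to False.
Every clause has at least one true literal under this assignment.
Check each clause:
  1. (p1 OR p4) — p1 is true.
  2. (NOT p4 OR p5) — NOT p4 is true.
  3. (p1 OR NOT p5) — p1 is true.
  4. (NOT p4 OR p3) — NOT p4 is true.
  5. (NOT p3 OR NOT p2) — NOT p3 is true.
  6. (NOT p5 OR NOT p3) — NOT p5 is true.
  7. (NOT p4 OR NOT p1) — NOT p4 is true.
  8. (p2 OR NOT p1) — p2 is true.
  9. (NOT p5 OR p4) — NOT p5 is true.
  10. (p5 OR NOT p3) — NOT p3 is true.
  11. (NOT p4 OR p1) — p1 is true.

p1 = T, p2 = T, p3 = F, p4 = F, p5 = F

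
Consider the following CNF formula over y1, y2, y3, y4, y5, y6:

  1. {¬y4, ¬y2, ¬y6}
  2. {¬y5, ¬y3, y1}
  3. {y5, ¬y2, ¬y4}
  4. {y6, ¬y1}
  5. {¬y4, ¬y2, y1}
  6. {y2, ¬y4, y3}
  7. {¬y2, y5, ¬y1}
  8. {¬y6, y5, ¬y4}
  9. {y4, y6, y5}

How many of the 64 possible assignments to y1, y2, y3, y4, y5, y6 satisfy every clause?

Case analysis on y4 and y2:
  y4=T, y2=T: a clause becomes empty — 0.
  y4=T, y2=F: remaining (y1,y3,y5,y6) ∈ {(F,T,F,F); (T,T,T,T)} — 2.
  y4=F, y2=T: 6 of the 16 assignments to (y1,y3,y5,y6) work.
  y4=F, y2=F: 8 of the 16 assignments to (y1,y3,y5,y6) work.
Total: 0 + 2 + 6 + 8 = 16.

16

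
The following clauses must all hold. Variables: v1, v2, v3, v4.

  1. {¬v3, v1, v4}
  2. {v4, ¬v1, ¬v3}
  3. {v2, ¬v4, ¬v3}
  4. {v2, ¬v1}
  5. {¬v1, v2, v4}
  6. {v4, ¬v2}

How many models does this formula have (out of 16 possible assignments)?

The models are:
  v1=F v2=F v3=F v4=F
  v1=F v2=F v3=F v4=T
  v1=F v2=T v3=F v4=T
  v1=F v2=T v3=T v4=T
  v1=T v2=T v3=F v4=T
  v1=T v2=T v3=T v4=T
That's 6 in total.

6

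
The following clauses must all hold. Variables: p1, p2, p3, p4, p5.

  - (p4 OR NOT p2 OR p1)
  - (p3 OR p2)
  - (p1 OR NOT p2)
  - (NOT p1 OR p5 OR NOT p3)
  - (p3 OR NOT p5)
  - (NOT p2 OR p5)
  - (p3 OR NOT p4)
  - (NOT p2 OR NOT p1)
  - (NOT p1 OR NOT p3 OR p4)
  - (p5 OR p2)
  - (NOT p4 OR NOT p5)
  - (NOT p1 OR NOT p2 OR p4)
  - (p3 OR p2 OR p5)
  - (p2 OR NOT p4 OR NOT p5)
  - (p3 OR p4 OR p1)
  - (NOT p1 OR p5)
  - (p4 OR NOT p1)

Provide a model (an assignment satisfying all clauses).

p1 = F, p2 = F, p3 = T, p4 = F, p5 = T

Branch on p1: take p1 = False.
  then p2 is forced to False.
  then p3 is forced to True.
  then p5 is forced to True.
  then p4 is forced to False.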